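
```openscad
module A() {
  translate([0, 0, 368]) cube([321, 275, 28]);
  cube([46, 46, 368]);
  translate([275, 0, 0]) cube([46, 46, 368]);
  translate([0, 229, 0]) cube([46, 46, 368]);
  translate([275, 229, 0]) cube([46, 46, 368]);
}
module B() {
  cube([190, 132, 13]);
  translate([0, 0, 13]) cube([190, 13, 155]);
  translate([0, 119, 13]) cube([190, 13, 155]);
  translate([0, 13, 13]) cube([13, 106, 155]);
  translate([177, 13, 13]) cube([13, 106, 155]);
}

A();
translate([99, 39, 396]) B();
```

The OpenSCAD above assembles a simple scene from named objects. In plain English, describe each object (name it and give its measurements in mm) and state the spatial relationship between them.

A is a four-legged stool. The seat is 321×275 mm, 28 mm thick, top at z = 396 mm. It stands on four square legs, each 46×46 mm in cross-section, from z = 0 to the seat underside, each flush with a corner of the seat.

B is an open storage box with external size 190×132×168 mm and wall thickness 13 mm (the base is also 13 mm thick). The base covers the whole footprint; the four walls stand on the base, with the y-facing walls full-width and the x-facing walls fitting between their inner faces.

The open box is on top of the stool.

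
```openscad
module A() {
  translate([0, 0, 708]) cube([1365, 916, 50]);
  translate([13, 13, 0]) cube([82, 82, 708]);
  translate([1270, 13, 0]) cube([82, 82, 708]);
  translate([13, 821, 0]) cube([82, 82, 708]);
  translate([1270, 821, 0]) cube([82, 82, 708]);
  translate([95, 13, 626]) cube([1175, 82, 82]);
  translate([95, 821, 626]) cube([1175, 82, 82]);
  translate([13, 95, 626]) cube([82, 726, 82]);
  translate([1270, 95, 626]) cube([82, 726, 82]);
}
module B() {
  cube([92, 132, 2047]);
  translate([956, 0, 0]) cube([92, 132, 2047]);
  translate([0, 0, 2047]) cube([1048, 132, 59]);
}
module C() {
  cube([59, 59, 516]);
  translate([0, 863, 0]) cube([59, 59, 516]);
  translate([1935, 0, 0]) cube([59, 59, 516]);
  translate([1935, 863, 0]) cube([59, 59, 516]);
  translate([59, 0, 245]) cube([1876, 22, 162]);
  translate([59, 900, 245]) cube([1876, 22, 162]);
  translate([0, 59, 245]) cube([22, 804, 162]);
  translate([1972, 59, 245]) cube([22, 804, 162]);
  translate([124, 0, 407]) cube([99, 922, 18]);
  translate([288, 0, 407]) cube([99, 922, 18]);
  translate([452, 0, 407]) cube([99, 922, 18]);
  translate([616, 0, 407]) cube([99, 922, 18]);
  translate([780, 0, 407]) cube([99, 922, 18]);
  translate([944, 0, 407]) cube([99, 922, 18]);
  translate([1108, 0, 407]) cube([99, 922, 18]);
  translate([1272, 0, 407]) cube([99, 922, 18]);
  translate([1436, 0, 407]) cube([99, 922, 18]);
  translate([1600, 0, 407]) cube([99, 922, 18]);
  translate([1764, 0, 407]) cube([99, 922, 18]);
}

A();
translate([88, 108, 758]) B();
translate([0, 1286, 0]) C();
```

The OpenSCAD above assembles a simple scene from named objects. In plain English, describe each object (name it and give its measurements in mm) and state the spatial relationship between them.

A is a table with a 1365×916 mm rectangular top, 50 mm thick, top surface at z = 758 mm, supported by four 82×82 mm square legs, each inset 13 mm from the nearest pair of top edges, running from the floor. Four apron rails, 82 mm thick and 82 mm tall, run between adjacent legs with their top edges flush with the underside of the top and their outer faces flush with the legs' outer faces.

B is a door frame. The clear opening is 864 mm wide and 2047 mm high. Two 92 mm wide jambs, 132 mm deep, stand either side of the opening from the floor to the top of the opening. A 59 mm thick head sits across the top of both jambs, spanning the full outside width of the frame.

C is a bed frame 1994 mm long (x) by 922 mm wide (y). Four 59×59 mm corner posts, 516 mm tall, at the corners of the footprint. Four rails of 22 mm thickness and 162 mm height run between adjacent posts with their undersides at z = 245 mm, their outer faces flush with the outside of the frame (the two x-running rails run between the posts' inner faces; the two y-running rails run between the posts' inner faces). 11 slats, each 99 mm wide (x) and 18 mm thick, lie across the top of the two x-running rails, running the full 922 mm width of the frame in y; the slats are evenly spaced along x between the inner faces of the end posts with equal gaps (rounded down to the nearest mm) at the −x end and between each pair — any rounding remainder accumulates at the +x end.

The door frame is on top of the table. The bed frame is on the floor beside the table on its +y side.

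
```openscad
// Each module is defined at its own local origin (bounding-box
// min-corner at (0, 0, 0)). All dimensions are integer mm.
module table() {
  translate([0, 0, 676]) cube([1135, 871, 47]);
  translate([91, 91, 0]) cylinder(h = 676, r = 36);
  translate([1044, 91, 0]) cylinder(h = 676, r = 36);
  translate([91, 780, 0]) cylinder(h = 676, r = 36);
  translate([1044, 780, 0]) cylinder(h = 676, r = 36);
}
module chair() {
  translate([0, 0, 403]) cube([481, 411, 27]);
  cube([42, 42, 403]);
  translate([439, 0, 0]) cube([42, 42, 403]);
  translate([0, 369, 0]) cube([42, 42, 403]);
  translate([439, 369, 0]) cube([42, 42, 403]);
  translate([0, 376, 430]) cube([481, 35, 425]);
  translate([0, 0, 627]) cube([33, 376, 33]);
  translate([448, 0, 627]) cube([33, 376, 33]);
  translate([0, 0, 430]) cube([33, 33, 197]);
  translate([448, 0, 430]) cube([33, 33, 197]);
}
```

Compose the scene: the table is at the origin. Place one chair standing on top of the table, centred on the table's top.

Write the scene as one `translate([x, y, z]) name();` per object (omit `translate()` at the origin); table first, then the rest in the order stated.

table();
translate([327, 230, 723]) chair();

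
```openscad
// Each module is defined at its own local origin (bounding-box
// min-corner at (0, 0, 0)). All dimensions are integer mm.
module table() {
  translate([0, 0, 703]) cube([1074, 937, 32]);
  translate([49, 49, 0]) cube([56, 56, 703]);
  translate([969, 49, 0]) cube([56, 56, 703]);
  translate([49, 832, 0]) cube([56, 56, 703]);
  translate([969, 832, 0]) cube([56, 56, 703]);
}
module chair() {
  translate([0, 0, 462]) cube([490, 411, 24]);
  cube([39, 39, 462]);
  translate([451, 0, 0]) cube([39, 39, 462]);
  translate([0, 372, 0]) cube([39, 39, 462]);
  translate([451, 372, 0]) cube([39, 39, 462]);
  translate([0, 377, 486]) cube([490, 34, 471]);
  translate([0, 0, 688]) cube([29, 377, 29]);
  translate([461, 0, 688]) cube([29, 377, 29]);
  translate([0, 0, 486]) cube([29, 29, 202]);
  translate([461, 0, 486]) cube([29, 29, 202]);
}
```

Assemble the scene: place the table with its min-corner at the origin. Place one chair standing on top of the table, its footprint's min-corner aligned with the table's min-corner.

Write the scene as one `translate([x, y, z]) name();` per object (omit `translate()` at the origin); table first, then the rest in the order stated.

table();
translate([0, 0, 735]) chair();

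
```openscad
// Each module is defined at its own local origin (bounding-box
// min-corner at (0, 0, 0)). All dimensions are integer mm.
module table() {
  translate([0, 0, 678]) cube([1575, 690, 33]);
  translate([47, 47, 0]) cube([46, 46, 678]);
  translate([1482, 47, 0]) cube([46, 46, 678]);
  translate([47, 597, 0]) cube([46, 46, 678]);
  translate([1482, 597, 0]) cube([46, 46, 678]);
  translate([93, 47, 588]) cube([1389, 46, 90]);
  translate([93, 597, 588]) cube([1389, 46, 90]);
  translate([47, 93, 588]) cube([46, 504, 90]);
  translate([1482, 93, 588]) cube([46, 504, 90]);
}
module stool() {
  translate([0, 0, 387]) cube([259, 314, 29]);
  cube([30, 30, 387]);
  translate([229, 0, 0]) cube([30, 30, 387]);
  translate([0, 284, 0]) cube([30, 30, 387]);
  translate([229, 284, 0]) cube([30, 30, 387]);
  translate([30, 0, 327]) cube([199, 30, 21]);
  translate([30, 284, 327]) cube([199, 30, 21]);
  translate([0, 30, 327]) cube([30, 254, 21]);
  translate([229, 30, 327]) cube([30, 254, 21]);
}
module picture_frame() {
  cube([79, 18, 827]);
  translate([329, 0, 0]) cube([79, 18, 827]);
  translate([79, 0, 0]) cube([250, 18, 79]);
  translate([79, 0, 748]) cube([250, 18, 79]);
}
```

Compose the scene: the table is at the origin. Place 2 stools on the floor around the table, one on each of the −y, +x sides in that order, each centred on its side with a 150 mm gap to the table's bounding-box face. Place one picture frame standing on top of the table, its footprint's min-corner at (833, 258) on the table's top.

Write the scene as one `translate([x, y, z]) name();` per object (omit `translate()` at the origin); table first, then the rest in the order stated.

table();
translate([658, -464, 0]) stool();
translate([1725, 188, 0]) stool();
translate([833, 258, 711]) picture_frame();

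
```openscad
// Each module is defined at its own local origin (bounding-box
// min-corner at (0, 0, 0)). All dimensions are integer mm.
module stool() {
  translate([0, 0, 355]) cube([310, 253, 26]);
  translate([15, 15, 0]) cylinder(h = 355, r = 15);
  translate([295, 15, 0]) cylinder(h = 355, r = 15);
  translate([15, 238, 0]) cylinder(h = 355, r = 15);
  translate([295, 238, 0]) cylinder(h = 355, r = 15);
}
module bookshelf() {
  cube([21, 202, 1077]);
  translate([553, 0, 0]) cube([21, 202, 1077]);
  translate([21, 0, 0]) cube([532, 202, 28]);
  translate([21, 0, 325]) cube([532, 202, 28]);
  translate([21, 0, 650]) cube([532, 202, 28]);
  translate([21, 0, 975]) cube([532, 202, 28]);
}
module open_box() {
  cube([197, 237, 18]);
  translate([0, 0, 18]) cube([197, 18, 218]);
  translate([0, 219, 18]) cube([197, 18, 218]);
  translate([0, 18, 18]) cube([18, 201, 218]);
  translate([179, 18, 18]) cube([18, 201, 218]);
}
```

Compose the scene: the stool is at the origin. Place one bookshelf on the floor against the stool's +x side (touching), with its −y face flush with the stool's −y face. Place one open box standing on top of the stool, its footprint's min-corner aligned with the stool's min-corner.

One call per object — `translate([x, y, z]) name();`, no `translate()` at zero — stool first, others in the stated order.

stool();
translate([310, 0, 0]) bookshelf();
translate([0, 0, 381]) open_box();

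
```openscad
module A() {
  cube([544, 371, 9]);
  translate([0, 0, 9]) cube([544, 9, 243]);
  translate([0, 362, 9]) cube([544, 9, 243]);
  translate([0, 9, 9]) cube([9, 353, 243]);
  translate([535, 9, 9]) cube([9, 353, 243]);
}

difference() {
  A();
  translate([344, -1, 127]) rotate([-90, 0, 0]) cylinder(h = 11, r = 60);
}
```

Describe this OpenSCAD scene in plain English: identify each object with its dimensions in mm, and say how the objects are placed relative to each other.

A is an open storage box with external size 544×371×252 mm and wall thickness 9 mm (the base is also 9 mm thick). The base covers the whole footprint; the four walls stand on the base, with the y-facing walls full-width and the x-facing walls fitting between their inner faces.

The open box has a circular hole of radius 60 mm through its front wall, centred at (x = 344, z = 127).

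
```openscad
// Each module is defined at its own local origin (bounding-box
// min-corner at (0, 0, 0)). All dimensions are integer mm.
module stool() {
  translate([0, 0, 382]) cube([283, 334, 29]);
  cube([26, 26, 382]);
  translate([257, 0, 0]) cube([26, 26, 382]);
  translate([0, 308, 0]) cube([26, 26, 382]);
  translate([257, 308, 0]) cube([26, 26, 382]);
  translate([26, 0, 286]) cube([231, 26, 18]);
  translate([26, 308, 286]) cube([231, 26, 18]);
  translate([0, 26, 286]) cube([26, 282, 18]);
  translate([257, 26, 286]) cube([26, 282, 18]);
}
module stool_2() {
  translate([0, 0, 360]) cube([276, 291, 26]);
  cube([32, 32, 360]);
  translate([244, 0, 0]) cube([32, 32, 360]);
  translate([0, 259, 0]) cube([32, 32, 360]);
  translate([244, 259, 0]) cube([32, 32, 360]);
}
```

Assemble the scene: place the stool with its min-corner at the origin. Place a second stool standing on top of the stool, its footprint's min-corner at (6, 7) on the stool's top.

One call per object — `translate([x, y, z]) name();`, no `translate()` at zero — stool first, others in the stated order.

stool();
translate([6, 7, 411]) stool_2();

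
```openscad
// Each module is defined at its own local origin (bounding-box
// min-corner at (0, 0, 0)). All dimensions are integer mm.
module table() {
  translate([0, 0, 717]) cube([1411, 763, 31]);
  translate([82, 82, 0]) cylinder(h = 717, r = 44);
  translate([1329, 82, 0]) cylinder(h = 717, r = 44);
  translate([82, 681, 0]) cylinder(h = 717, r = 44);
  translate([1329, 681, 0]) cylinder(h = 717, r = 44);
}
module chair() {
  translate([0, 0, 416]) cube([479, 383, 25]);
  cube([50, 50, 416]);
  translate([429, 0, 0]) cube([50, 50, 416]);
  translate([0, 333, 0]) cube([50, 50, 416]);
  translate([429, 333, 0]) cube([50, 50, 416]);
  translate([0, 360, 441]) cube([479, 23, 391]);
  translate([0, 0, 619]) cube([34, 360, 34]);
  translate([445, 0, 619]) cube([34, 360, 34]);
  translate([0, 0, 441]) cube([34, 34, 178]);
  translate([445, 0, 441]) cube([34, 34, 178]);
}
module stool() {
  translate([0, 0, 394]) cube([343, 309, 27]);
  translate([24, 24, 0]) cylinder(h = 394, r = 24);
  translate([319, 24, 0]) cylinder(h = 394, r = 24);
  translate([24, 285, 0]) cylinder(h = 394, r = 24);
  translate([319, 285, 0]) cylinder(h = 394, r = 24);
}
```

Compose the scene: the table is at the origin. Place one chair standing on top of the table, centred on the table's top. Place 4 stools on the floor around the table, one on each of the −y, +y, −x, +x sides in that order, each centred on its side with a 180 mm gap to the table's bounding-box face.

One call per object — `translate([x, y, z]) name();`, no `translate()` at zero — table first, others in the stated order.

table();
translate([466, 190, 748]) chair();
translate([534, -489, 0]) stool();
translate([534, 943, 0]) stool();
translate([-523, 227, 0]) stool();
translate([1591, 227, 0]) stool();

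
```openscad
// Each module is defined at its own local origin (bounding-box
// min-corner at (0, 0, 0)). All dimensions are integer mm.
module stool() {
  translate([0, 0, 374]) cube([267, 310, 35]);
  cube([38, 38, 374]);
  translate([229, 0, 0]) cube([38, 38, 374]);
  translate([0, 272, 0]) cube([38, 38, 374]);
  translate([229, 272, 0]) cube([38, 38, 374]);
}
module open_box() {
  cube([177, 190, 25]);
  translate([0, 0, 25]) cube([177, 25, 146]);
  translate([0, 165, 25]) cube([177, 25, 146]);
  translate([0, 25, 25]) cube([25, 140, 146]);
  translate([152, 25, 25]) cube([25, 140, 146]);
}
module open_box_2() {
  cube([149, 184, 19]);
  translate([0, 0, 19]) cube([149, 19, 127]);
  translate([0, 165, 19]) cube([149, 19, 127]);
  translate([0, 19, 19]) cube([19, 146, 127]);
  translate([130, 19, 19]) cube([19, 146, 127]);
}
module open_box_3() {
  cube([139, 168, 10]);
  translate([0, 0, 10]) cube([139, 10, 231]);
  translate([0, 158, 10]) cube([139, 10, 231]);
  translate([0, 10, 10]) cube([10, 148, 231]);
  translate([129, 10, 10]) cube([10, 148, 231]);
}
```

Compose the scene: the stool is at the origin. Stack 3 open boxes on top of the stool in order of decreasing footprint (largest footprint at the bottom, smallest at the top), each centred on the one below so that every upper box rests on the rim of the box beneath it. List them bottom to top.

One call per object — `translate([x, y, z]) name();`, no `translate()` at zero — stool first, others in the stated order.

stool();
translate([45, 60, 409]) open_box();
translate([59, 63, 580]) open_box_2();
translate([64, 71, 726]) open_box_3();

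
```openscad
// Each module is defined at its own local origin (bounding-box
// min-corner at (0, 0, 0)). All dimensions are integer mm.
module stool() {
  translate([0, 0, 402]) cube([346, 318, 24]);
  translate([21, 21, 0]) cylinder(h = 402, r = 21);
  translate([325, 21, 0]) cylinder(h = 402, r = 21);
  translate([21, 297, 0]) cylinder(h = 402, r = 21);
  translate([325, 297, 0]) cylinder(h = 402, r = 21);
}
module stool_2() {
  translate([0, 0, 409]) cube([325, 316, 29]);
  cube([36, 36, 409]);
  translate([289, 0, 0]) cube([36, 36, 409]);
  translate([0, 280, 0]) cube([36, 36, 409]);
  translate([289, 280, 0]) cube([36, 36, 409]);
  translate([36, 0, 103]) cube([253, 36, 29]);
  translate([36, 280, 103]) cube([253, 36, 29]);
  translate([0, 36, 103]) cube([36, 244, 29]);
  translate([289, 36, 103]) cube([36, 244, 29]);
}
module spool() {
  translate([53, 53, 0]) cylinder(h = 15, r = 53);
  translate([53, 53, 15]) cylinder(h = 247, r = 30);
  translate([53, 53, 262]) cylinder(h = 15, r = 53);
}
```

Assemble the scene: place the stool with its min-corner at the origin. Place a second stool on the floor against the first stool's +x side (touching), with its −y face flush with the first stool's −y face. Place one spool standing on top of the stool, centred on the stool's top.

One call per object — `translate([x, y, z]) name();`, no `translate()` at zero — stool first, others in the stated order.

stool();
translate([346, 0, 0]) stool_2();
translate([120, 106, 426]) spool();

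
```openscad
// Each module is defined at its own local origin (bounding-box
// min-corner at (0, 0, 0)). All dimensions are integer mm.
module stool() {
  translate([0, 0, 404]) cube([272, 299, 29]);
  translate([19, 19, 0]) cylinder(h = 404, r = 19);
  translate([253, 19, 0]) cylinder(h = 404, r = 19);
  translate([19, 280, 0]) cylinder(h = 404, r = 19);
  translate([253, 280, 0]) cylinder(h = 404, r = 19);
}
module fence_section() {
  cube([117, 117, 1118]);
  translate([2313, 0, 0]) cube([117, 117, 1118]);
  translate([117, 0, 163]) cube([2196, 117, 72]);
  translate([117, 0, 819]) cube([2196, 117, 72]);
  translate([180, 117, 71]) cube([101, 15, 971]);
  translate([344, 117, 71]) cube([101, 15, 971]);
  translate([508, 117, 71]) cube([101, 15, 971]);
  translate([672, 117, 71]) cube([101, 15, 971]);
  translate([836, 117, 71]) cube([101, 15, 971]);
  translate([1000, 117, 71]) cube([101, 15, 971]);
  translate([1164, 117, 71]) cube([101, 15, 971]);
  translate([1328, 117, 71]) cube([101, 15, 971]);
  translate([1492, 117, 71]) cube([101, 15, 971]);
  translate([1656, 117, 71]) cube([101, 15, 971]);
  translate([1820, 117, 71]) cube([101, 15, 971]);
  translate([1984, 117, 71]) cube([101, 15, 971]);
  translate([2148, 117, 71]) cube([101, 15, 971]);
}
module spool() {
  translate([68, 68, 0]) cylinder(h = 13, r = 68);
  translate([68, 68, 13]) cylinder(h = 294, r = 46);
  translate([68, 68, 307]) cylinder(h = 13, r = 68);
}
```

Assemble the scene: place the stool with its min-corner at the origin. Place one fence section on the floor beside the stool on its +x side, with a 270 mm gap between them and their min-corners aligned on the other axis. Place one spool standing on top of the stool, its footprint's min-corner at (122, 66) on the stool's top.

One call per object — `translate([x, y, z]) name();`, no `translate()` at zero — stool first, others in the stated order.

stool();
translate([542, 0, 0]) fence_section();
translate([122, 66, 433]) spool();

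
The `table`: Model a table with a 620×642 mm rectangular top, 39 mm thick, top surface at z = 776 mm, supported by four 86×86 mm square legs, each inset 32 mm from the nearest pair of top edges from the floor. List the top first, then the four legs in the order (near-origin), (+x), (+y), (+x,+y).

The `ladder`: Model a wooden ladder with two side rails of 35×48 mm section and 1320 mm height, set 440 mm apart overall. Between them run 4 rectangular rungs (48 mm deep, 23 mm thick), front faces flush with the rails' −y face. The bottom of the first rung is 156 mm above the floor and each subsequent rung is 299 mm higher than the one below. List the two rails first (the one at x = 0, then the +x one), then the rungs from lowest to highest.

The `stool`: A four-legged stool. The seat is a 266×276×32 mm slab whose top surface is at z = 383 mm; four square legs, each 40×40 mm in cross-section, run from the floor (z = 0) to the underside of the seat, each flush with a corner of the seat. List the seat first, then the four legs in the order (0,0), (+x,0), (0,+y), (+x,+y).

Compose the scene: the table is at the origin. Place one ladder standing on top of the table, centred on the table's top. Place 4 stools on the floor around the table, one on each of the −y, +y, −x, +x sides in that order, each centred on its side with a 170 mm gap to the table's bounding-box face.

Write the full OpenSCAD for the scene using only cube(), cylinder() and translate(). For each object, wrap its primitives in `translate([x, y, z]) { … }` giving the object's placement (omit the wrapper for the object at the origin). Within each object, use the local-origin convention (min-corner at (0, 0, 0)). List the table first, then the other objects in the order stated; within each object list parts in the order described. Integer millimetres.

translate([0, 0, 737]) cube([620, 642, 39]);
translate([32, 32, 0]) cube([86, 86, 737]);
translate([502, 32, 0]) cube([86, 86, 737]);
translate([32, 524, 0]) cube([86, 86, 737]);
translate([502, 524, 0]) cube([86, 86, 737]);
translate([90, 297, 776]) {
  cube([35, 48, 1320]);
  translate([405, 0, 0]) cube([35, 48, 1320]);
  translate([35, 0, 156]) cube([370, 48, 23]);
  translate([35, 0, 455]) cube([370, 48, 23]);
  translate([35, 0, 754]) cube([370, 48, 23]);
  translate([35, 0, 1053]) cube([370, 48, 23]);
}
translate([177, -446, 0]) {
  translate([0, 0, 351]) cube([266, 276, 32]);
  cube([40, 40, 351]);
  translate([226, 0, 0]) cube([40, 40, 351]);
  translate([0, 236, 0]) cube([40, 40, 351]);
  translate([226, 236, 0]) cube([40, 40, 351]);
}
translate([177, 812, 0]) {
  translate([0, 0, 351]) cube([266, 276, 32]);
  cube([40, 40, 351]);
  translate([226, 0, 0]) cube([40, 40, 351]);
  translate([0, 236, 0]) cube([40, 40, 351]);
  translate([226, 236, 0]) cube([40, 40, 351]);
}
translate([-436, 183, 0]) {
  translate([0, 0, 351]) cube([266, 276, 32]);
  cube([40, 40, 351]);
  translate([226, 0, 0]) cube([40, 40, 351]);
  translate([0, 236, 0]) cube([40, 40, 351]);
  translate([226, 236, 0]) cube([40, 40, 351]);
}
translate([790, 183, 0]) {
  translate([0, 0, 351]) cube([266, 276, 32]);
  cube([40, 40, 351]);
  translate([226, 0, 0]) cube([40, 40, 351]);
  translate([0, 236, 0]) cube([40, 40, 351]);
  translate([226, 236, 0]) cube([40, 40, 351]);
}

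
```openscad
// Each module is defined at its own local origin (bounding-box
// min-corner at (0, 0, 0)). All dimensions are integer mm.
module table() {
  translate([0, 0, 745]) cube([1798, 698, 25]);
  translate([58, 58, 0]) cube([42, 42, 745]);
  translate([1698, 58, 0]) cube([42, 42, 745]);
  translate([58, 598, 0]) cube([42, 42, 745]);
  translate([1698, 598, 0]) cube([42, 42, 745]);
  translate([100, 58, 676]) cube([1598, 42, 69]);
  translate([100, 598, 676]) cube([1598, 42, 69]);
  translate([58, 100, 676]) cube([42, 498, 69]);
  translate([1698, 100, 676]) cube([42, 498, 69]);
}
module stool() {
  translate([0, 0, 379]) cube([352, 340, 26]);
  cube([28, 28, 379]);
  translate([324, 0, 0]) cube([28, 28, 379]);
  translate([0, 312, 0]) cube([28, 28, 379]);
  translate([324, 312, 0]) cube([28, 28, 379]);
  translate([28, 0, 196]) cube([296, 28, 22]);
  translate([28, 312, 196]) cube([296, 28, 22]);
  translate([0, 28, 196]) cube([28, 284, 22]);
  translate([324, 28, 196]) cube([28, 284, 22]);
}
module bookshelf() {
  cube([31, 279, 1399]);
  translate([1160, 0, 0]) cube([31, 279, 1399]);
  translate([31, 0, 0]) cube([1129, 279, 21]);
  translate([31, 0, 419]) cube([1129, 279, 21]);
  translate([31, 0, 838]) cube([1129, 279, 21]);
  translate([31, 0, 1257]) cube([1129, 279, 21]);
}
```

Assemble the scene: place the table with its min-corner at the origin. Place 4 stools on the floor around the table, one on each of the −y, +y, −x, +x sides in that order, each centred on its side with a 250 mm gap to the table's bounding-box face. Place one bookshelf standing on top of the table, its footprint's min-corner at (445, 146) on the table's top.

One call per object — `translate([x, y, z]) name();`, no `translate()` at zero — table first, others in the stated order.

table();
translate([723, -590, 0]) stool();
translate([723, 948, 0]) stool();
translate([-602, 179, 0]) stool();
translate([2048, 179, 0]) stool();
translate([445, 146, 770]) bookshelf();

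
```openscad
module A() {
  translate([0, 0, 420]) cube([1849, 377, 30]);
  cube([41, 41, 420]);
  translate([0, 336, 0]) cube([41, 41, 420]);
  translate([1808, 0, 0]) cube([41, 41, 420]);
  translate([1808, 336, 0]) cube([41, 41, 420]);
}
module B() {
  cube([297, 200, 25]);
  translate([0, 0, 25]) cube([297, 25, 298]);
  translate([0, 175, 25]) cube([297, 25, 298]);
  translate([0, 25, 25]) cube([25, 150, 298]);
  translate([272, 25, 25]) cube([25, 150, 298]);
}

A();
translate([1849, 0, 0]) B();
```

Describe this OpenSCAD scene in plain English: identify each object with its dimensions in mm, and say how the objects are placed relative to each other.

A is a long wooden bench with a 1849 mm (x) × 377 mm (y) seat, 30 mm thick, its top surface 450 mm above the floor. Four 41 mm square legs at the seat corners, flush with the edges, run from z = 0 to the seat underside.

B is an open-topped rectangular box: outside dimensions 297×200×323 mm, with a uniform wall and base thickness of 25 mm. The base is a full 297×200 slab on the floor; four walls sit on top of the base. The front and back walls (the −y and +y sides) span the full width; the two side walls fit between them.

The open box is against the bench's +x side, with their −y faces flush.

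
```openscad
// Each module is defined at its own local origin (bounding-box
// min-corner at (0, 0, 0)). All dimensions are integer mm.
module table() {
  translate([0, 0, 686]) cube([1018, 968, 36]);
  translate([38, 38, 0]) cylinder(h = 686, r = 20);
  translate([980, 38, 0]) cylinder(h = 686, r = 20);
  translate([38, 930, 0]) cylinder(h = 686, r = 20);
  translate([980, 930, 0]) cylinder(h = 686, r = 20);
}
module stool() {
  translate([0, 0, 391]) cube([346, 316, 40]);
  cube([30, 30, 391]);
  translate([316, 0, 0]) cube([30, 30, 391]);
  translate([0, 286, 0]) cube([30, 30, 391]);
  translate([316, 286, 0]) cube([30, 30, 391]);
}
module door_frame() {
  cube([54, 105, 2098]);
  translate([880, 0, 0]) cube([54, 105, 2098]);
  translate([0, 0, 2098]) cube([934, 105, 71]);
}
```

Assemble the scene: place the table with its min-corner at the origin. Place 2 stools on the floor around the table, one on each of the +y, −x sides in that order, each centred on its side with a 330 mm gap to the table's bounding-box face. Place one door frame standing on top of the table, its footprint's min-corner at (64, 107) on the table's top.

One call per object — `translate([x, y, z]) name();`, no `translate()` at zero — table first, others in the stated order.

table();
translate([336, 1298, 0]) stool();
translate([-676, 326, 0]) stool();
translate([64, 107, 722]) door_frame();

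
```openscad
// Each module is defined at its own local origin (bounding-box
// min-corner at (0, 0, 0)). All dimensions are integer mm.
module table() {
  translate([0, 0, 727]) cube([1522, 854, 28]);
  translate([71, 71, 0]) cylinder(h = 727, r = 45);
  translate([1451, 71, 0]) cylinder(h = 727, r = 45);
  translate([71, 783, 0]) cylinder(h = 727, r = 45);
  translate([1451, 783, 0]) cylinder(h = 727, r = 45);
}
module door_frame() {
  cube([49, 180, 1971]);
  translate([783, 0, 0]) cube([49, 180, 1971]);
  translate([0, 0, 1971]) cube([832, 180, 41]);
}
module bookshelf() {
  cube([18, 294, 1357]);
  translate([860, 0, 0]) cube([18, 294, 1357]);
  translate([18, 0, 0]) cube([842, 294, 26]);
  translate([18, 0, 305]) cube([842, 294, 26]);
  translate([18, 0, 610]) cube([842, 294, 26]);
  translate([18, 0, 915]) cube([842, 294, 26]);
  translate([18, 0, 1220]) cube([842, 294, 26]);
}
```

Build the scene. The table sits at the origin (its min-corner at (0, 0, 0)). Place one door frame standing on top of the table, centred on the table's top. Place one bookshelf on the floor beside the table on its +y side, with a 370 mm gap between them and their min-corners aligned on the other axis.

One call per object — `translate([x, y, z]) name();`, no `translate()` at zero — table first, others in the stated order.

table();
translate([345, 337, 755]) door_frame();
translate([0, 1224, 0]) bookshelf();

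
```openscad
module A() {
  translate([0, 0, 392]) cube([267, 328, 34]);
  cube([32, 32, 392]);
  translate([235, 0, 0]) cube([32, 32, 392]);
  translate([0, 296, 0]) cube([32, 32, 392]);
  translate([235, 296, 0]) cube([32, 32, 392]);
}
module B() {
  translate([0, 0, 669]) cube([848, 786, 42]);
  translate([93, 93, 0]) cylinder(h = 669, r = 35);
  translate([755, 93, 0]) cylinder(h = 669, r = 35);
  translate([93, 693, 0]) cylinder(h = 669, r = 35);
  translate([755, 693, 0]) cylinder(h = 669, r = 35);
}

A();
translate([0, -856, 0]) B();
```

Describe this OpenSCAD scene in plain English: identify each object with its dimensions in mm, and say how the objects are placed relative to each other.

A is a simple wooden stool: a rectangular seat 267 mm (x) by 328 mm (y), 34 mm thick, top face at z = 426 mm, on four square legs, each 32×32 mm in cross-section. The legs rest on z = 0, each flush with a corner of the seat.

B is a table with a 848×786 mm rectangular top, 42 mm thick, top surface at z = 711 mm, supported by four round legs of 70 mm diameter, each leg's bounding box inset 58 mm from the nearest pair of top edges, running from the floor.

The table is on the floor beside the stool on its −y side.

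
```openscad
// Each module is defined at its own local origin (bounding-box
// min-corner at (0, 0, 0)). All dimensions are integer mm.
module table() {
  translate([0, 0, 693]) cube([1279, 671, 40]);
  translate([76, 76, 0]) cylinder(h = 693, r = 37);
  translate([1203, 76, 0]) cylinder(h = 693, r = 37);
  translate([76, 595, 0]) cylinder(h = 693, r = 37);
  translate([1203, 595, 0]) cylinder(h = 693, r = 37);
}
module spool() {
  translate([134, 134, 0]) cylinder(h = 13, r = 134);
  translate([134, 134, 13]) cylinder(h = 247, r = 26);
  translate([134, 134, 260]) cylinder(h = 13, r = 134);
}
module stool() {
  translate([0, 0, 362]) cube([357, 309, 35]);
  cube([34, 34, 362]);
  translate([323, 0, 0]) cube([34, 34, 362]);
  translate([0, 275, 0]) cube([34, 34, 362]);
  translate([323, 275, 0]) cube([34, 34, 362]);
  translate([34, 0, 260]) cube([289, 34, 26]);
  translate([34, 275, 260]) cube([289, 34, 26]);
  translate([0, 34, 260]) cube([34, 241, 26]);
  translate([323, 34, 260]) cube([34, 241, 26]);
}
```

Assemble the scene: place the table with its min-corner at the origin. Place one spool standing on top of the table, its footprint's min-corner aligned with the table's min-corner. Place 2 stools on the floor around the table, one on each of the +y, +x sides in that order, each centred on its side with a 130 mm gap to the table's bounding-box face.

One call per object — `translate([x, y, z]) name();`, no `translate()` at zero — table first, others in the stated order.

table();
translate([0, 0, 733]) spool();
translate([461, 801, 0]) stool();
translate([1409, 181, 0]) stool();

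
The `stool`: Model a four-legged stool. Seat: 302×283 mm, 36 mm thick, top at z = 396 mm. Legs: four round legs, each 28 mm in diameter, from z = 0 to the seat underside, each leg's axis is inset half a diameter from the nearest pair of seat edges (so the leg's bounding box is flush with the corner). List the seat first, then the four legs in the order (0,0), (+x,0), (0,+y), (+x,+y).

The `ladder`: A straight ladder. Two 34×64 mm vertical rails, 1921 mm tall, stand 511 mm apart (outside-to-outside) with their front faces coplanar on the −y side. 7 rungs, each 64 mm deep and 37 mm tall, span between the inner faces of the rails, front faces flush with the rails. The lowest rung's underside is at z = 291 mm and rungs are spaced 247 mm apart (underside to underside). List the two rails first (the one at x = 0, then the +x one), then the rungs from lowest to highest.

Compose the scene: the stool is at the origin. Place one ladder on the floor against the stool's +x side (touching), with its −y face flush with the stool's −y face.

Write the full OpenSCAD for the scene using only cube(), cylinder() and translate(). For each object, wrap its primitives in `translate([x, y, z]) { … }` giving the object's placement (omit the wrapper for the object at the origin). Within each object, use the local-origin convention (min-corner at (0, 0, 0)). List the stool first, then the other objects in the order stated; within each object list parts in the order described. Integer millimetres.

translate([0, 0, 360]) cube([302, 283, 36]);
translate([14, 14, 0]) cylinder(h = 360, r = 14);
translate([288, 14, 0]) cylinder(h = 360, r = 14);
translate([14, 269, 0]) cylinder(h = 360, r = 14);
translate([288, 269, 0]) cylinder(h = 360, r = 14);
translate([302, 0, 0]) {
  cube([34, 64, 1921]);
  translate([477, 0, 0]) cube([34, 64, 1921]);
  translate([34, 0, 291]) cube([443, 64, 37]);
  translate([34, 0, 538]) cube([443, 64, 37]);
  translate([34, 0, 785]) cube([443, 64, 37]);
  translate([34, 0, 1032]) cube([443, 64, 37]);
  translate([34, 0, 1279]) cube([443, 64, 37]);
  translate([34, 0, 1526]) cube([443, 64, 37]);
  translate([34, 0, 1773]) cube([443, 64, 37]);
}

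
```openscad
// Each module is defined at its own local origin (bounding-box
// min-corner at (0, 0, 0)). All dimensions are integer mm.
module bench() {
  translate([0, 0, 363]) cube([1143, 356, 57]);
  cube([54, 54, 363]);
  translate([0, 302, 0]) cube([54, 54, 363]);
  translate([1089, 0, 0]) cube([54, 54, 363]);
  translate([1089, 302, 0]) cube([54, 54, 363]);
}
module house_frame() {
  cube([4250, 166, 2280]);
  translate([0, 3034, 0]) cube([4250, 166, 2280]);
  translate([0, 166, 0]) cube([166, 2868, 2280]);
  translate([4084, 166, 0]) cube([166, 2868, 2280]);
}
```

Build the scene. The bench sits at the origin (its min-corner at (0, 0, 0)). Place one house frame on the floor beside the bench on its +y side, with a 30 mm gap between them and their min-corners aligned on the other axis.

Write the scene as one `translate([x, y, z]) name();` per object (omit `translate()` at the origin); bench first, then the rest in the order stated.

bench();
translate([0, 386, 0]) house_frame();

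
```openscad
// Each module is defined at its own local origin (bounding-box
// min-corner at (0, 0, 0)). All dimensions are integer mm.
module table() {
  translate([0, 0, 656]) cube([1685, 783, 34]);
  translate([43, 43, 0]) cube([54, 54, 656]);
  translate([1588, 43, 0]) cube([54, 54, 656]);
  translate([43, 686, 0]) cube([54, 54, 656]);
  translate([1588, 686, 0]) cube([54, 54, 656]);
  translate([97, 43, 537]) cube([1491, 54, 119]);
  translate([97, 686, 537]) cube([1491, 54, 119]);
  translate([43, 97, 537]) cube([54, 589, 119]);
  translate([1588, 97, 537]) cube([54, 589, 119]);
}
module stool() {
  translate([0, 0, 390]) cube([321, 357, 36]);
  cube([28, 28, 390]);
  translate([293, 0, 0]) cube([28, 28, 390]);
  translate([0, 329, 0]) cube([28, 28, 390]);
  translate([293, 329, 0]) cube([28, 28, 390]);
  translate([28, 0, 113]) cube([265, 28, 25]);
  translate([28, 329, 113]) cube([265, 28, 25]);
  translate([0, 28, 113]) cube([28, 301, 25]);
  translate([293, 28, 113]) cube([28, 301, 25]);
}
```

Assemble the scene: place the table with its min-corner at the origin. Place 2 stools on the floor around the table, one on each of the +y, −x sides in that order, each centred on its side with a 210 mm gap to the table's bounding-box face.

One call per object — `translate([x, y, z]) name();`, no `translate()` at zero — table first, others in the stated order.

table();
translate([682, 993, 0]) stool();
translate([-531, 213, 0]) stool();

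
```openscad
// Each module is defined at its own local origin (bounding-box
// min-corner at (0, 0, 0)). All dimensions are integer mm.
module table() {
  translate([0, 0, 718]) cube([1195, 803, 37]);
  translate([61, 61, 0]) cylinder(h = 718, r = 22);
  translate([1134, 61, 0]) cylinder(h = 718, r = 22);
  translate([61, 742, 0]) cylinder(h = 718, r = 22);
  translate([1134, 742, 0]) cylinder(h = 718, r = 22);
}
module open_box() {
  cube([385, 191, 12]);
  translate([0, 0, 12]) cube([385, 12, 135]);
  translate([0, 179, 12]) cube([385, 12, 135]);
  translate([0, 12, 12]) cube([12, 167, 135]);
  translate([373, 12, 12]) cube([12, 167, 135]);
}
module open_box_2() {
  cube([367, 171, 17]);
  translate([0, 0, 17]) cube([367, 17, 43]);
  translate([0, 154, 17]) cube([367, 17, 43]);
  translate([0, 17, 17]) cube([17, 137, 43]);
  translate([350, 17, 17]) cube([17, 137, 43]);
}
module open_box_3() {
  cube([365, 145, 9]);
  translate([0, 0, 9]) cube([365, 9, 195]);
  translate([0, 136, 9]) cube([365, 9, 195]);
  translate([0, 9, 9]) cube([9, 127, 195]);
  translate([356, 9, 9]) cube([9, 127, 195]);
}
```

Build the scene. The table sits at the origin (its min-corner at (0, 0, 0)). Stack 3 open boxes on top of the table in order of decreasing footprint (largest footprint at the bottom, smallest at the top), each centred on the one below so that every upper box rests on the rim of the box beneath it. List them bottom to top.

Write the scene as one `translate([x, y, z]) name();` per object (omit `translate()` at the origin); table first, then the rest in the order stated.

table();
translate([405, 306, 755]) open_box();
translate([414, 316, 902]) open_box_2();
translate([415, 329, 962]) open_box_3();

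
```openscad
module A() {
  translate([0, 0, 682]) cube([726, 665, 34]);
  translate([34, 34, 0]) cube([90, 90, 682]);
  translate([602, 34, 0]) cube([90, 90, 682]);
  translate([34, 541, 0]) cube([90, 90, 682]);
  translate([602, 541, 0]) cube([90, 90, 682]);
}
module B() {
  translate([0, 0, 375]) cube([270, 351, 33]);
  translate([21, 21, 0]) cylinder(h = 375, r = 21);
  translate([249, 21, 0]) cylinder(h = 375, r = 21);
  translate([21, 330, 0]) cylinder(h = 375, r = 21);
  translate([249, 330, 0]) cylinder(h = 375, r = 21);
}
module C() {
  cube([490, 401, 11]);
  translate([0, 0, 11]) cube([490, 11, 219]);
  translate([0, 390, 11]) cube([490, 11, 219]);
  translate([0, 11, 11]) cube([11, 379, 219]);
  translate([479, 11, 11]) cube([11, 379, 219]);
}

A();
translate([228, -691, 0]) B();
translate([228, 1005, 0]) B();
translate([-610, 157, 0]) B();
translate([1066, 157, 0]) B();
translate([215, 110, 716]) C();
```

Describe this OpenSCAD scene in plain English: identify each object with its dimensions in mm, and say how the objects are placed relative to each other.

A is a rectangular dining table. The top is 726×665×34 mm with its upper surface at z = 716 mm. It stands on four 90×90 mm square legs, each inset 34 mm from the nearest pair of top edges, running from the floor to the underside of the top.

B is a four-legged stool. The seat is 270×351 mm, 33 mm thick, top at z = 408 mm. It stands on four round legs, each 42 mm in diameter, from z = 0 to the seat underside, each leg's axis is inset half a diameter from the nearest pair of seat edges (so the leg's bounding box is flush with the corner).

C is an open-topped rectangular box: outside dimensions 490×401×230 mm, with a uniform wall and base thickness of 11 mm. The base is a full 490×401 slab on the floor; four walls sit on top of the base. The front and back walls (the −y and +y sides) span the full width; the two side walls fit between them.

Four stools sit around the table at the −y, +y, −x, +x sides. The open box is on top of the table.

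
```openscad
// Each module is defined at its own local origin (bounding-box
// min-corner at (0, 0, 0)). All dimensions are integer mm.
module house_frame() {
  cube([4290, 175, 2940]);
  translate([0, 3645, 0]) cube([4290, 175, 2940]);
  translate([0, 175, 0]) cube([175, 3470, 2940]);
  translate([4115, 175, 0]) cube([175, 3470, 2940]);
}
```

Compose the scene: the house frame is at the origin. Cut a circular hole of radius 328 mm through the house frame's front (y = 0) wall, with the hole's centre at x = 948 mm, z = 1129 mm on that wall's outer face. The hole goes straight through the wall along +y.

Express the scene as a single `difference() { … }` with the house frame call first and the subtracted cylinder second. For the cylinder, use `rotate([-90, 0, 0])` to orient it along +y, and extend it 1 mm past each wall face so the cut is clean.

difference() {
  house_frame();
  translate([948, -1, 1129]) rotate([-90, 0, 0]) cylinder(h = 177, r = 328);
}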